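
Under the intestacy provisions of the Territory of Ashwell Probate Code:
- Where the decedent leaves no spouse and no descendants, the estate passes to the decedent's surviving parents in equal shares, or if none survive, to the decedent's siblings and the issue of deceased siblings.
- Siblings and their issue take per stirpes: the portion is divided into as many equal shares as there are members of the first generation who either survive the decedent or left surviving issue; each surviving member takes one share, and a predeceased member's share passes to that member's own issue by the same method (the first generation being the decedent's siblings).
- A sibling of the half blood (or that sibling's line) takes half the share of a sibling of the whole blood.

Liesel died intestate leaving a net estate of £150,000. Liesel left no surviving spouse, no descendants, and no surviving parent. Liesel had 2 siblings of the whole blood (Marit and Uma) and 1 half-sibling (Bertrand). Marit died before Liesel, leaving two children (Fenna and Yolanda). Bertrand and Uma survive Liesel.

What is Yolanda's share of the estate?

Yolanda receives £30,000.

The entire £150,000 passes to the siblings and their issue.
Counting each half-blood sibling's line as half a unit, there are 5/2 units in £150,000, so one unit is £60,000. Whole-blood lines (Marit and Uma) take £60,000 each; half-blood lines (Bertrand) take £30,000 each.
Marit's share (£60,000) is divided into 2 shares of £30,000: Fenna and Yolanda each take £30,000.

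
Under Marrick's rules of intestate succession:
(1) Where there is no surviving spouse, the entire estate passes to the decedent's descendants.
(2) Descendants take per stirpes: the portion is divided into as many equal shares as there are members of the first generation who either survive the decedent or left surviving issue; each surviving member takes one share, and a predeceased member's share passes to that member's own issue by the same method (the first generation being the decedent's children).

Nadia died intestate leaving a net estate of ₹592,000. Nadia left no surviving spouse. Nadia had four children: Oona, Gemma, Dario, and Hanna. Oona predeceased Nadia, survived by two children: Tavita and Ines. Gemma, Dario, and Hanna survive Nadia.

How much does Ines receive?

Ines receives ₹74,000.

The entire ₹592,000 passes to the descendants.
That amount (₹592,000) is divided into 4 shares of ₹148,000: Gemma, Dario, and Hanna each take ₹148,000; Oona's ₹148,000 share passes to Oona's issue.
Oona's share (₹148,000) is divided into 2 shares of ₹74,000: Tavita and Ines each take ₹74,000.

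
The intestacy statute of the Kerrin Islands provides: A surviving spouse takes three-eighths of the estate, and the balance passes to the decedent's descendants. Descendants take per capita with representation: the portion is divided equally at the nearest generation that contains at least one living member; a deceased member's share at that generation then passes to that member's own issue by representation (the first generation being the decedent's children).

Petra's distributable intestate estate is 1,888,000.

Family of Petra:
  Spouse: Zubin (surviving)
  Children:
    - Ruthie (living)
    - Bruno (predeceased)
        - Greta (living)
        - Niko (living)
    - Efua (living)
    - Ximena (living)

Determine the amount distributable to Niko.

Zubin takes three-eighths of 1,888,000 = 708,000. The remaining 1,180,000 passes to the descendants.
The descendants' portion (1,180,000) is divided into 4 shares of 295,000: Ruthie, Efua, and Ximena each take 295,000; Bruno's 295,000 share passes to Bruno's issue.
Bruno's share (295,000) is divided into 2 shares of 147,500: Greta and Niko each take 147,500.

Niko receives 147,500.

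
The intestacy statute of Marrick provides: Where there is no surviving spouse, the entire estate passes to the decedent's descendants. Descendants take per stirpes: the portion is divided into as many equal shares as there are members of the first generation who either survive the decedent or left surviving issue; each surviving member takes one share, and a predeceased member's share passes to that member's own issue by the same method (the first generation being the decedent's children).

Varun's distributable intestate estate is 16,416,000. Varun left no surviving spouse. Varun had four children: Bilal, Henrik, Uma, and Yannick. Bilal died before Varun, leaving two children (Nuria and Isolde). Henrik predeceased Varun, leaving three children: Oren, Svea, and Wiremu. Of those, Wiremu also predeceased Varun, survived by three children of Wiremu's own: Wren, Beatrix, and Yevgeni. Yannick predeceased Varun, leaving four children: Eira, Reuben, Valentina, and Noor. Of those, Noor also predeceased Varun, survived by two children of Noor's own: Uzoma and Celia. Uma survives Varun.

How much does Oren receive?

Oren receives 1,368,000.

The entire 16,416,000 passes to the descendants.
That amount (16,416,000) is divided into 4 shares of 4,104,000: Uma takes 4,104,000; Bilal's 4,104,000 share passes to Bilal's issue; Henrik's 4,104,000 share passes to Henrik's issue; Yannick's 4,104,000 share passes to Yannick's issue.
Bilal's share (4,104,000) is divided into 2 shares of 2,052,000: Nuria and Isolde each take 2,052,000.
Henrik's share (4,104,000) is divided into 3 shares of 1,368,000: Oren and Svea each take 1,368,000; Wiremu's 1,368,000 share passes to Wiremu's issue.
Wiremu's share (1,368,000) is divided into 3 shares of 456,000: Wren, Beatrix, and Yevgeni each take 456,000.
Yannick's share (4,104,000) is divided into 4 shares of 1,026,000: Eira, Reuben, and Valentina each take 1,026,000; Noor's 1,026,000 share passes to Noor's issue.
Noor's share (1,026,000) is divided into 2 shares of 513,000: Uzoma and Celia each take 513,000.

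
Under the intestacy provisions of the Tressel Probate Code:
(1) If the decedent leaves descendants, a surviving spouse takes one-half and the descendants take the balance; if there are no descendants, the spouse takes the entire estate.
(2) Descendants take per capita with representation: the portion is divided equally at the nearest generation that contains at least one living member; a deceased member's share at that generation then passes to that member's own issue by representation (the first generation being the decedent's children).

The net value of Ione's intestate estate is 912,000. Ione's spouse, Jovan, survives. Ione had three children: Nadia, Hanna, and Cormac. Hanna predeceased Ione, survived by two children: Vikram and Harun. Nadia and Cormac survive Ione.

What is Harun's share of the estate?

Jovan takes one-half of 912,000 = 456,000. The remaining 456,000 passes to the descendants.
The descendants' portion (456,000) is divided into 3 shares of 152,000: Nadia and Cormac each take 152,000; Hanna's 152,000 share passes to Hanna's issue.
Hanna's share (152,000) is divided into 2 shares of 76,000: Vikram and Harun each take 76,000.

Harun receives 76,000.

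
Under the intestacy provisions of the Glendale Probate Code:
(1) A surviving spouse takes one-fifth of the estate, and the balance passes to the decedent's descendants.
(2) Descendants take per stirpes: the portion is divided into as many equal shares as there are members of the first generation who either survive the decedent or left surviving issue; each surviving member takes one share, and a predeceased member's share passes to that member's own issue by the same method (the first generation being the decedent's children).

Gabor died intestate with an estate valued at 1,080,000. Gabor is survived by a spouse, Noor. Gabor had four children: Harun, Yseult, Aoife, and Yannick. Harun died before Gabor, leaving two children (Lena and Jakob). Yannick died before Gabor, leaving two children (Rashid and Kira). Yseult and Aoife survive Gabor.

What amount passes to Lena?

Noor takes one-fifth of 1,080,000 = 216,000. The remaining 864,000 passes to the descendants.
The descendants' portion (864,000) is divided into 4 shares of 216,000: Yseult and Aoife each take 216,000; Harun's 216,000 share passes to Harun's issue; Yannick's 216,000 share passes to Yannick's issue.
Harun's share (216,000) is divided into 2 shares of 108,000: Lena and Jakob each take 108,000.
Yannick's share (216,000) is divided into 2 shares of 108,000: Rashid and Kira each take 108,000.

Lena receives 108,000.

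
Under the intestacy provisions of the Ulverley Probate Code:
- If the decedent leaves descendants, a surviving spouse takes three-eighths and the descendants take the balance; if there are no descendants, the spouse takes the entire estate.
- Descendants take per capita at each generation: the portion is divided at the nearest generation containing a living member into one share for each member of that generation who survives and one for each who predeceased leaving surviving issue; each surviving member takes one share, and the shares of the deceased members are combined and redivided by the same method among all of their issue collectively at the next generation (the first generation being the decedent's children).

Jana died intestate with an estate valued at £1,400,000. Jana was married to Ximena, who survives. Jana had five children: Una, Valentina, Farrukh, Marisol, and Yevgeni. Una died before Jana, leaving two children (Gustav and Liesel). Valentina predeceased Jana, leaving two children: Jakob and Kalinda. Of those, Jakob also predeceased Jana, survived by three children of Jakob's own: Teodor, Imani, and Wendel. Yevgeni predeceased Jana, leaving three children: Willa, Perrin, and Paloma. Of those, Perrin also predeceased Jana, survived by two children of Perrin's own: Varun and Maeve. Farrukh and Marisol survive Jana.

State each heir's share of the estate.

Ximena: £525,000; Gustav: £75,000; Liesel: £75,000; Teodor: £30,000; Imani: £30,000; Wendel: £30,000; Kalinda: £75,000; Farrukh: £175,000; Marisol: £175,000; Willa: £75,000; Varun: £30,000; Maeve: £30,000; Paloma: £75,000

Ximena takes three-eighths of £1,400,000 = £525,000. The remaining £875,000 passes to the descendants.
The descendants' portion (£875,000) is divided at the children's generation into 5 shares of £175,000. Farrukh and Marisol each take £175,000. The 3 shares of the deceased (Una, Valentina, and Yevgeni) are combined into a pool of £525,000.
That pool (£525,000) is divided at the grandchildren's generation into 7 shares of £75,000. Gustav, Liesel, Kalinda, Willa, and Paloma each take £75,000. The 2 shares of the deceased (Jakob and Perrin) are combined into a pool of £150,000.
That pool (£150,000) is divided at the great-grandchildren's generation equally among Teodor, Imani, Wendel, Varun, and Maeve: £30,000 each.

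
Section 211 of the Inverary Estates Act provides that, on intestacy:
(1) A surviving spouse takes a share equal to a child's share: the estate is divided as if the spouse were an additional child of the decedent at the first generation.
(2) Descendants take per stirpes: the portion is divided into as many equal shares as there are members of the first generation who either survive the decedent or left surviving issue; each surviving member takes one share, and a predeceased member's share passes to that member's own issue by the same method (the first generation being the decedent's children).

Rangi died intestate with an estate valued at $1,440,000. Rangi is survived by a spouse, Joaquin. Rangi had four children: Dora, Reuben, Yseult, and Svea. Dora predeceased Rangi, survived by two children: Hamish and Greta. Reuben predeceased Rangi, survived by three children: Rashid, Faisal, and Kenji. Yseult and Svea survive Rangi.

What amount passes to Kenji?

The spouse counts as an additional share at the children's level, so there are 5 primary shares of $288,000. Joaquin takes one such share ($288,000).
The children's combined portion ($1,152,000) is divided into 4 shares of $288,000: Yseult and Svea each take $288,000; Dora's $288,000 share passes to Dora's issue; Reuben's $288,000 share passes to Reuben's issue.
Dora's share ($288,000) is divided into 2 shares of $144,000: Hamish and Greta each take $144,000.
Reuben's share ($288,000) is divided into 3 shares of $96,000: Rashid, Faisal, and Kenji each take $96,000.

Kenji receives $96,000.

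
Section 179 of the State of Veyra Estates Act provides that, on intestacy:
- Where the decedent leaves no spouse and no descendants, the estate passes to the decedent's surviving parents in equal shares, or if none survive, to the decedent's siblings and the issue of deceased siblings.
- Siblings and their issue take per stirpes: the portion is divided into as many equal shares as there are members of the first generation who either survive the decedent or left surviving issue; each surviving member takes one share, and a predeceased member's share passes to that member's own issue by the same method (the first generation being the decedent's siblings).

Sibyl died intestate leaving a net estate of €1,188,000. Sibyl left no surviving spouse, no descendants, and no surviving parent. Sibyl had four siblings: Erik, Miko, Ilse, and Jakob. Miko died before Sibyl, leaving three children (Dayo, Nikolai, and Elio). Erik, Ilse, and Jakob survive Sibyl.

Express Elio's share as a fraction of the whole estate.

The entire €1,188,000 passes to the siblings and their issue.
That amount (€1,188,000) is divided into 4 shares of €297,000: Erik, Ilse, and Jakob each take €297,000; Miko's €297,000 share passes to Miko's issue.
Miko's share (€297,000) is divided into 3 shares of €99,000: Dayo, Nikolai, and Elio each take €99,000.

Elio receives 1/12 of the estate.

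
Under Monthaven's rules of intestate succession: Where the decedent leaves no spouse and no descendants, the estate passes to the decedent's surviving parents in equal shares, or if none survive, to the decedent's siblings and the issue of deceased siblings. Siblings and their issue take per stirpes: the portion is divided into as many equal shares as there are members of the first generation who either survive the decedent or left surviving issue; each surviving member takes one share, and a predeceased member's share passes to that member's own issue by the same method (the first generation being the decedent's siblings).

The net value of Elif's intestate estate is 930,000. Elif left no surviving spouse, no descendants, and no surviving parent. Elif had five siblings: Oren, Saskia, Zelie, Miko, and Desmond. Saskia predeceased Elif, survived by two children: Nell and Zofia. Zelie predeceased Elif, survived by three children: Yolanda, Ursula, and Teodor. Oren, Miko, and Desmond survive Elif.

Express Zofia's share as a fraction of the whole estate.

Zofia receives 1/10 of the estate.

The entire 930,000 passes to the siblings and their issue.
That amount (930,000) is divided into 5 shares of 186,000: Oren, Miko, and Desmond each take 186,000; Saskia's 186,000 share passes to Saskia's issue; Zelie's 186,000 share passes to Zelie's issue.
Saskia's share (186,000) is divided into 2 shares of 93,000: Nell and Zofia each take 93,000.
Zelie's share (186,000) is divided into 3 shares of 62,000: Yolanda, Ursula, and Teodor each take 62,000.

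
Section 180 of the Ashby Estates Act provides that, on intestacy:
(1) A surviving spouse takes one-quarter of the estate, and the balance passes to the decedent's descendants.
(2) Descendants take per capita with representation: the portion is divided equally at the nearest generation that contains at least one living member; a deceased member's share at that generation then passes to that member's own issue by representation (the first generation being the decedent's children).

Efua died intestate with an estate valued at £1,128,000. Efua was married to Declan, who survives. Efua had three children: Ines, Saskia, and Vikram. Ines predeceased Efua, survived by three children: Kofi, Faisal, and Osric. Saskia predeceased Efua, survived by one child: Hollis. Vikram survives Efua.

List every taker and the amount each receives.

Declan: £282,000; Kofi: £94,000; Faisal: £94,000; Osric: £94,000; Hollis: £282,000; Vikram: £282,000

Declan takes one-quarter of £1,128,000 = £282,000. The remaining £846,000 passes to the descendants.
The descendants' portion (£846,000) is divided into 3 shares of £282,000: Vikram takes £282,000; Ines's £282,000 share passes to Ines's issue; Saskia's £282,000 share passes to Saskia's issue.
Ines's share (£282,000) is divided into 3 shares of £94,000: Kofi, Faisal, and Osric each take £94,000.
Saskia's share (£282,000) passes entirely to Hollis.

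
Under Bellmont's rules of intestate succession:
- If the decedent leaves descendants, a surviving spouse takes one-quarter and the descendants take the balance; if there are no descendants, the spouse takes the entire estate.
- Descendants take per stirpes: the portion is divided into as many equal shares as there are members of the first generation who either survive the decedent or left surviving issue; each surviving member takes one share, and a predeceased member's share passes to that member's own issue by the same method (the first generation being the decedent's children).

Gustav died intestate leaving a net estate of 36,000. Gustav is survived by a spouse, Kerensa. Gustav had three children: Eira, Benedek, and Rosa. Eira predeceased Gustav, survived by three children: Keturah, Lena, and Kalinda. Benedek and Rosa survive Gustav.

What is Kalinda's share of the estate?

Kalinda receives 3,000.

Kerensa takes one-quarter of 36,000 = 9,000. The remaining 27,000 passes to the descendants.
The descendants' portion (27,000) is divided into 3 shares of 9,000: Benedek and Rosa each take 9,000; Eira's 9,000 share passes to Eira's issue.
Eira's share (9,000) is divided into 3 shares of 3,000: Keturah, Lena, and Kalinda each take 3,000.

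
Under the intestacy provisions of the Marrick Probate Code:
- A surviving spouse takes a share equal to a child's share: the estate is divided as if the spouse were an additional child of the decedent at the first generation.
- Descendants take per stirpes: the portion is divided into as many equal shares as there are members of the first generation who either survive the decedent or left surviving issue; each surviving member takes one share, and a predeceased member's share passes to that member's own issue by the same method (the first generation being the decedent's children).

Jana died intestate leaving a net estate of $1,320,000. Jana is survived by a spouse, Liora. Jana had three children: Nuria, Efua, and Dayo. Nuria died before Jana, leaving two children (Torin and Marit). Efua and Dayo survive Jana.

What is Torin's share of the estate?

Torin receives $165,000.

The spouse counts as an additional share at the children's level, so there are 4 primary shares of $330,000. Liora takes one such share ($330,000).
The children's combined portion ($990,000) is divided into 3 shares of $330,000: Efua and Dayo each take $330,000; Nuria's $330,000 share passes to Nuria's issue.
Nuria's share ($330,000) is divided into 2 shares of $165,000: Torin and Marit each take $165,000.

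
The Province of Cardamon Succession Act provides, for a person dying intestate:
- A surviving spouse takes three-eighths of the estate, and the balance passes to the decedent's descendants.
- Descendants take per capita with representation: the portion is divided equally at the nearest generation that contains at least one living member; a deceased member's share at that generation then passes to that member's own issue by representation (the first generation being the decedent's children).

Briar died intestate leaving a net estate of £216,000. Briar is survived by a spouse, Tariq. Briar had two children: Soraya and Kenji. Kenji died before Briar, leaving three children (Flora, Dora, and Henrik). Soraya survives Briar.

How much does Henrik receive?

Henrik receives £22,500.

Tariq takes three-eighths of £216,000 = £81,000. The remaining £135,000 passes to the descendants.
The descendants' portion (£135,000) is divided into 2 shares of £67,500: Soraya takes £67,500; Kenji's £67,500 share passes to Kenji's issue.
Kenji's share (£67,500) is divided into 3 shares of £22,500: Flora, Dora, and Henrik each take £22,500.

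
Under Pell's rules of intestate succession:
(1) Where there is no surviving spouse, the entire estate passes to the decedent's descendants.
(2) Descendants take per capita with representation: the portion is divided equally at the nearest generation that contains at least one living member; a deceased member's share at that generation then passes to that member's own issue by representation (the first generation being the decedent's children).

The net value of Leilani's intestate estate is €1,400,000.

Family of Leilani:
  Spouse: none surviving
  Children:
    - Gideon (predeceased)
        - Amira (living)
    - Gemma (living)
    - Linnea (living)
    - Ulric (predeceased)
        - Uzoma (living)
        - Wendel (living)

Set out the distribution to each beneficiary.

The entire €1,400,000 passes to the descendants.
That amount (€1,400,000) is divided into 4 shares of €350,000: Gemma and Linnea each take €350,000; Gideon's €350,000 share passes to Gideon's issue; Ulric's €350,000 share passes to Ulric's issue.
Gideon's share (€350,000) passes entirely to Amira.
Ulric's share (€350,000) is divided into 2 shares of €175,000: Uzoma and Wendel each take €175,000.

Amira: €350,000; Gemma: €350,000; Linnea: €350,000; Uzoma: €175,000; Wendel: €175,000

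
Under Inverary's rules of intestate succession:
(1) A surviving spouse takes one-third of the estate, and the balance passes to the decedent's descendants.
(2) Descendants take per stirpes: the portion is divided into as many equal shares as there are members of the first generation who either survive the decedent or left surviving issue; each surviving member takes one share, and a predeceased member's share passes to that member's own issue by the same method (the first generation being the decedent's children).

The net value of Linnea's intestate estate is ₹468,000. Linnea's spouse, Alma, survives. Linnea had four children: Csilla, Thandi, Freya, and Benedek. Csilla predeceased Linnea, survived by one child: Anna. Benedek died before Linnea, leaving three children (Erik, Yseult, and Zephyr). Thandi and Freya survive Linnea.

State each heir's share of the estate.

Alma takes one-third of ₹468,000 = ₹156,000. The remaining ₹312,000 passes to the descendants.
The descendants' portion (₹312,000) is divided into 4 shares of ₹78,000: Thandi and Freya each take ₹78,000; Csilla's ₹78,000 share passes to Csilla's issue; Benedek's ₹78,000 share passes to Benedek's issue.
Csilla's share (₹78,000) passes entirely to Anna.
Benedek's share (₹78,000) is divided into 3 shares of ₹26,000: Erik, Yseult, and Zephyr each take ₹26,000.

Alma: ₹156,000; Anna: ₹78,000; Thandi: ₹78,000; Freya: ₹78,000; Erik: ₹26,000; Yseult: ₹26,000; Zephyr: ₹26,000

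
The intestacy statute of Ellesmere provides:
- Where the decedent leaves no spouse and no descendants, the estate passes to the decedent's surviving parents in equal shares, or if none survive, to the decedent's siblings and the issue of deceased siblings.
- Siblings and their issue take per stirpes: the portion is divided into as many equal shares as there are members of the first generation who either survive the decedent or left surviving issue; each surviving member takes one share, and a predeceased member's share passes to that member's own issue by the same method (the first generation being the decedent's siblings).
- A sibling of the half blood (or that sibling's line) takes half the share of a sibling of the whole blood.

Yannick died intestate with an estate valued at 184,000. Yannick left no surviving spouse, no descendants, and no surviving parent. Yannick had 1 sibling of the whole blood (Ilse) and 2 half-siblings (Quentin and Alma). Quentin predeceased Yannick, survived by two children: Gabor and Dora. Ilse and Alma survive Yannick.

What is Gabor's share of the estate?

The entire 184,000 passes to the siblings and their issue.
Counting each half-blood sibling's line as half a unit, there are 2 units in 184,000, so one unit is 92,000. Whole-blood lines (Ilse) take 92,000 each; half-blood lines (Quentin and Alma) take 46,000 each.
Quentin's share (46,000) is divided into 2 shares of 23,000: Gabor and Dora each take 23,000.

Gabor receives 23,000.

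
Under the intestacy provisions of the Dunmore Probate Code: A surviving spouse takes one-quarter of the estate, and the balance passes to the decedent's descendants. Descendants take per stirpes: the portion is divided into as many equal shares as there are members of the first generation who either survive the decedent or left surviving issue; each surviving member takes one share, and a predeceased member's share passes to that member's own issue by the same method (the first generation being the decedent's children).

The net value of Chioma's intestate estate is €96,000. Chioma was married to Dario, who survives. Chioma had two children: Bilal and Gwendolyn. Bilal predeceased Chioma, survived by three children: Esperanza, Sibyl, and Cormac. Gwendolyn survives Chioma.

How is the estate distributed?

Dario takes one-quarter of €96,000 = €24,000. The remaining €72,000 passes to the descendants.
The descendants' portion (€72,000) is divided into 2 shares of €36,000: Gwendolyn takes €36,000; Bilal's €36,000 share passes to Bilal's issue.
Bilal's share (€36,000) is divided into 3 shares of €12,000: Esperanza, Sibyl, and Cormac each take €12,000.

Dario: €24,000; Esperanza: €12,000; Sibyl: €12,000; Cormac: €12,000; Gwendolyn: €36,000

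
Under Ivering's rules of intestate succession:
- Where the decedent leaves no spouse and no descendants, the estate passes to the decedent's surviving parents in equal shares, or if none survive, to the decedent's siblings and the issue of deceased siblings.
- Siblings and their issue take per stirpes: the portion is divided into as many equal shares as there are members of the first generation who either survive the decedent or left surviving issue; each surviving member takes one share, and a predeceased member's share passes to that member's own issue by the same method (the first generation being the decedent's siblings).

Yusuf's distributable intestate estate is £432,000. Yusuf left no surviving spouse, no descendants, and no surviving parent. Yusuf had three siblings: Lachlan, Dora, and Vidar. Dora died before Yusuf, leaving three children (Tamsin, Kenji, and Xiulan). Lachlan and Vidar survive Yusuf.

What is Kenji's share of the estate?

Kenji receives £48,000.

The entire £432,000 passes to the siblings and their issue.
That amount (£432,000) is divided into 3 shares of £144,000: Lachlan and Vidar each take £144,000; Dora's £144,000 share passes to Dora's issue.
Dora's share (£144,000) is divided into 3 shares of £48,000: Tamsin, Kenji, and Xiulan each take £48,000.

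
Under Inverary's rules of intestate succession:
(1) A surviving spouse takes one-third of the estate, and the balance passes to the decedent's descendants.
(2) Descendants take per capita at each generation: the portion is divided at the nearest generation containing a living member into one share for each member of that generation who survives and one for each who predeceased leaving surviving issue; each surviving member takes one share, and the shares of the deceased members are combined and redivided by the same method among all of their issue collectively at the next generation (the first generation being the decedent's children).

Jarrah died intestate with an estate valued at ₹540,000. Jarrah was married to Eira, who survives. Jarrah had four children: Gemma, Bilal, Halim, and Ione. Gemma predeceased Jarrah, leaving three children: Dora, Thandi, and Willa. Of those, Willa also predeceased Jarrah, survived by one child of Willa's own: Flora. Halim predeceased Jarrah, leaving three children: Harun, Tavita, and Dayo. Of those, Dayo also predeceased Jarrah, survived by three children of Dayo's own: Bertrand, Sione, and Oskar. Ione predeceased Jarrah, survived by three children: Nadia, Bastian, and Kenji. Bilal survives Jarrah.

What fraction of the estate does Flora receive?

Flora receives 1/36 of the estate.

Eira takes one-third of ₹540,000 = ₹180,000. The remaining ₹360,000 passes to the descendants.
The descendants' portion (₹360,000) is divided at the children's generation into 4 shares of ₹90,000. Bilal takes ₹90,000. The 3 shares of the deceased (Gemma, Halim, and Ione) are combined into a pool of ₹270,000.
That pool (₹270,000) is divided at the grandchildren's generation into 9 shares of ₹30,000. Dora, Thandi, Harun, Tavita, Nadia, Bastian, and Kenji each take ₹30,000. The 2 shares of the deceased (Willa and Dayo) are combined into a pool of ₹60,000.
That pool (₹60,000) is divided at the great-grandchildren's generation equally among Flora, Bertrand, Sione, and Oskar: ₹15,000 each.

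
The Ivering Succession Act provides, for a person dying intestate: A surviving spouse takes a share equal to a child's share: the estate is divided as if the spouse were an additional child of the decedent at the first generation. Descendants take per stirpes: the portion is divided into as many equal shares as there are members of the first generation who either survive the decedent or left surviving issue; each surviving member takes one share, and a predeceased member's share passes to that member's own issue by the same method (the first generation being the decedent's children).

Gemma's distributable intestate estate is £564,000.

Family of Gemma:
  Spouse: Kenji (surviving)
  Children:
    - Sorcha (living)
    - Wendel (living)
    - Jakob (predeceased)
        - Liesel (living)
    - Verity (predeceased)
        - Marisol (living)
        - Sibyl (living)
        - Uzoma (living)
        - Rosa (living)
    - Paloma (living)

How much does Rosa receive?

Rosa receives £23,500.

The spouse counts as an additional share at the children's level, so there are 6 primary shares of £94,000. Kenji takes one such share (£94,000).
The children's combined portion (£470,000) is divided into 5 shares of £94,000: Sorcha, Wendel, and Paloma each take £94,000; Jakob's £94,000 share passes to Jakob's issue; Verity's £94,000 share passes to Verity's issue.
Jakob's share (£94,000) passes entirely to Liesel.
Verity's share (£94,000) is divided into 4 shares of £23,500: Marisol, Sibyl, Uzoma, and Rosa each take £23,500.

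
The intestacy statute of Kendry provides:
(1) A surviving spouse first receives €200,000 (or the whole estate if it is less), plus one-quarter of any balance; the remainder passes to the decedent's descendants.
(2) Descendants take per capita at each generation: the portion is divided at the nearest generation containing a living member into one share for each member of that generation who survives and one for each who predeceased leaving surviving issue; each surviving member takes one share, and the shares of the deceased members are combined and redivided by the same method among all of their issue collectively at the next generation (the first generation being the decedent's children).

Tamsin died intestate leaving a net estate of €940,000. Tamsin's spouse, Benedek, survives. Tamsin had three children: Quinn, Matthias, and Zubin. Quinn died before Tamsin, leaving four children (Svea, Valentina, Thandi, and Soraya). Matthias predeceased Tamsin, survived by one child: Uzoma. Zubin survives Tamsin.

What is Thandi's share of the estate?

Benedek first takes €200,000, leaving a balance of €740,000. Benedek then takes one-quarter of the balance (€185,000), for a total of €385,000. The remaining €555,000 passes to the descendants.
The descendants' portion (€555,000) is divided at the children's generation into 3 shares of €185,000. Zubin takes €185,000. The 2 shares of the deceased (Quinn and Matthias) are combined into a pool of €370,000.
That pool (€370,000) is divided at the grandchildren's generation equally among Svea, Valentina, Thandi, Soraya, and Uzoma: €74,000 each.

Thandi receives €74,000.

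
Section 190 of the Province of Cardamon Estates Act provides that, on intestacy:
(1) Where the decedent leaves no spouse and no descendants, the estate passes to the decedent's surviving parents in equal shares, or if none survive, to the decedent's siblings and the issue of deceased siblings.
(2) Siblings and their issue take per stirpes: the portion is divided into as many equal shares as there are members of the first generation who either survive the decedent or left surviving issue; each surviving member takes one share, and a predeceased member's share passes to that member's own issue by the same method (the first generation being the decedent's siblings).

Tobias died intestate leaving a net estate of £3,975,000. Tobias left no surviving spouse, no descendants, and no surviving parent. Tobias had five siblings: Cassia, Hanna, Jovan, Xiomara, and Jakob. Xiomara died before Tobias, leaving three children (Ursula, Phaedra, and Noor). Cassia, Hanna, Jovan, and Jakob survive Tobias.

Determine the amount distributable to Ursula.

Ursula receives £265,000.

The entire £3,975,000 passes to the siblings and their issue.
That amount (£3,975,000) is divided into 5 shares of £795,000: Cassia, Hanna, Jovan, and Jakob each take £795,000; Xiomara's £795,000 share passes to Xiomara's issue.
Xiomara's share (£795,000) is divided into 3 shares of £265,000: Ursula, Phaedra, and Noor each take £265,000.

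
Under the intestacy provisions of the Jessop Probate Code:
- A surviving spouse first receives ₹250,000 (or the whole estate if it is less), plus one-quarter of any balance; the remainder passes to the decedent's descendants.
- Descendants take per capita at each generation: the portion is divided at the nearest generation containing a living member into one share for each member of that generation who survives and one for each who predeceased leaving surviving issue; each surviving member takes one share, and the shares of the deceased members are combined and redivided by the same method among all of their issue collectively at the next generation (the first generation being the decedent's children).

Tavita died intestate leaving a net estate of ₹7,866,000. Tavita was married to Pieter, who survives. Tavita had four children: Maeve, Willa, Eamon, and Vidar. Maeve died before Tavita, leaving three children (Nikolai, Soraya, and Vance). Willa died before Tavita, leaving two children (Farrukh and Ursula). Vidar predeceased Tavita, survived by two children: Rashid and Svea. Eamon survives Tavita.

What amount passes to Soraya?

Pieter first takes ₹250,000, leaving a balance of ₹7,616,000. Pieter then takes one-quarter of the balance (₹1,904,000), for a total of ₹2,154,000. The remaining ₹5,712,000 passes to the descendants.
The descendants' portion (₹5,712,000) is divided at the children's generation into 4 shares of ₹1,428,000. Eamon takes ₹1,428,000. The 3 shares of the deceased (Maeve, Willa, and Vidar) are combined into a pool of ₹4,284,000.
That pool (₹4,284,000) is divided at the grandchildren's generation equally among Nikolai, Soraya, Vance, Farrukh, Ursula, Rashid, and Svea: ₹612,000 each.

Soraya receives ₹612,000.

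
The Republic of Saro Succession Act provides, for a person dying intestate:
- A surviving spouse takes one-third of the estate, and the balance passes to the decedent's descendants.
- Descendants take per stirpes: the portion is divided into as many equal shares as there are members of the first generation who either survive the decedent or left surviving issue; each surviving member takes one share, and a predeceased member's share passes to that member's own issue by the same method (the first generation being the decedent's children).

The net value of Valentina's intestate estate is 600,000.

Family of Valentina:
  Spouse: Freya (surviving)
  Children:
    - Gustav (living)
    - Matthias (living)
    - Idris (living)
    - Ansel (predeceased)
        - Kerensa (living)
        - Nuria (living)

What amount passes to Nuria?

Nuria receives 50,000.

Freya takes one-third of 600,000 = 200,000. The remaining 400,000 passes to the descendants.
The descendants' portion (400,000) is divided into 4 shares of 100,000: Gustav, Matthias, and Idris each take 100,000; Ansel's 100,000 share passes to Ansel's issue.
Ansel's share (100,000) is divided into 2 shares of 50,000: Kerensa and Nuria each take 50,000.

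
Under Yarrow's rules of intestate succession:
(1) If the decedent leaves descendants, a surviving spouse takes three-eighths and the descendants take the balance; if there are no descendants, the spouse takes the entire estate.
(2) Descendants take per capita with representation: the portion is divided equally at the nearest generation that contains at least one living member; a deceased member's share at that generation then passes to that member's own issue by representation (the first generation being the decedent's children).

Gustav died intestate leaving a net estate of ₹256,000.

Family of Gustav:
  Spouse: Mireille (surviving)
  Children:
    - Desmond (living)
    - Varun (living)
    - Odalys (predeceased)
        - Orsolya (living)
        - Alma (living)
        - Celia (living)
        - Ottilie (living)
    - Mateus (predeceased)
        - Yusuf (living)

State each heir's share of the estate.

Mireille takes three-eighths of ₹256,000 = ₹96,000. The remaining ₹160,000 passes to the descendants.
The descendants' portion (₹160,000) is divided into 4 shares of ₹40,000: Desmond and Varun each take ₹40,000; Odalys's ₹40,000 share passes to Odalys's issue; Mateus's ₹40,000 share passes to Mateus's issue.
Odalys's share (₹40,000) is divided into 4 shares of ₹10,000: Orsolya, Alma, Celia, and Ottilie each take ₹10,000.
Mateus's share (₹40,000) passes entirely to Yusuf.

Mireille: ₹96,000; Desmond: ₹40,000; Varun: ₹40,000; Orsolya: ₹10,000; Alma: ₹10,000; Celia: ₹10,000; Ottilie: ₹10,000; Yusuf: ₹40,000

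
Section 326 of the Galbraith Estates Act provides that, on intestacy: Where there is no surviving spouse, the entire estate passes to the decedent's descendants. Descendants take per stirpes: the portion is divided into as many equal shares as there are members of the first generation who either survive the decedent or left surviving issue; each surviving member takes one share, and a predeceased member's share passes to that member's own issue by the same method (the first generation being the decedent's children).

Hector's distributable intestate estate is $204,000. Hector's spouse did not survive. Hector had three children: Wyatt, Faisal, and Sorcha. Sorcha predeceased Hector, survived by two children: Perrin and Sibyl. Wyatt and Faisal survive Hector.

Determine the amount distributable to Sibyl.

The entire $204,000 passes to the descendants.
That amount ($204,000) is divided into 3 shares of $68,000: Wyatt and Faisal each take $68,000; Sorcha's $68,000 share passes to Sorcha's issue.
Sorcha's share ($68,000) is divided into 2 shares of $34,000: Perrin and Sibyl each take $34,000.

Sibyl receives $34,000.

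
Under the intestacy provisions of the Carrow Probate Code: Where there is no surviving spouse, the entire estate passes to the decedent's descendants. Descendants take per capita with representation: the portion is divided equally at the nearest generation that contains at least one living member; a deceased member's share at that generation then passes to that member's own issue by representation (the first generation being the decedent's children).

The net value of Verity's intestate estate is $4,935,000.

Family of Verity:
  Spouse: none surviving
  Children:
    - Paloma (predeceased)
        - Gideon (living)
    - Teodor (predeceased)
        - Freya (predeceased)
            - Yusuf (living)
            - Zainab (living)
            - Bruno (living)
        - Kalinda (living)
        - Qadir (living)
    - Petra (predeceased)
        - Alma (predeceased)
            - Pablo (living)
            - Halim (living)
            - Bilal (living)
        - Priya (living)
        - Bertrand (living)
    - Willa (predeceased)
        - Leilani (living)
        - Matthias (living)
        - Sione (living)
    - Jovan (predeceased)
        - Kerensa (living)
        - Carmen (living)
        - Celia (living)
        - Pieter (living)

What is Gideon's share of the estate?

Gideon receives $352,500.

The entire $4,935,000 passes to the descendants.
No child survives, so the initial division is made at the grandchildren's generation.
That amount ($4,935,000) is divided into 14 shares of $352,500: Gideon, Kalinda, Qadir, Priya, Bertrand, Leilani, Matthias, Sione, Kerensa, Carmen, Celia, and Pieter each take $352,500; Freya's $352,500 share passes to Freya's issue; Alma's $352,500 share passes to Alma's issue.
Freya's share ($352,500) is divided into 3 shares of $117,500: Yusuf, Zainab, and Bruno each take $117,500.
Alma's share ($352,500) is divided into 3 shares of $117,500: Pablo, Halim, and Bilal each take $117,500.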